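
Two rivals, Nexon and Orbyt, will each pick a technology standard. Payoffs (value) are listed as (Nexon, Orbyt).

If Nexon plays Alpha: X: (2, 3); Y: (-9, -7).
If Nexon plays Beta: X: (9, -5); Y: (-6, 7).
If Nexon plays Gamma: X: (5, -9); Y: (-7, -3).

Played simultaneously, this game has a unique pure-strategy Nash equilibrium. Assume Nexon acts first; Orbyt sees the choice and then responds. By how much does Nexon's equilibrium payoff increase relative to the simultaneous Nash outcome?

Solve by backward induction (Nexon leads).
- Alpha: BR = X, leader payoff 2.
- Beta: BR = Y, leader payoff -6.
- Gamma: BR = Y, leader payoff -7.
Among 2, -6, -7, the best is 2 at Alpha. Subgame-perfect outcome: (Alpha, X) with payoffs (2, 3).
For the simultaneous game, intersect best replies.
Nexon's best replies: X→Beta; Y→Beta.
Orbyt's best replies: Alpha→X; Beta→Y; Gamma→Y.
The unique mutual best reply is (Beta, Y), giving (-6, 7).
Nexon's commitment gain: 2 − -6 = 8.

8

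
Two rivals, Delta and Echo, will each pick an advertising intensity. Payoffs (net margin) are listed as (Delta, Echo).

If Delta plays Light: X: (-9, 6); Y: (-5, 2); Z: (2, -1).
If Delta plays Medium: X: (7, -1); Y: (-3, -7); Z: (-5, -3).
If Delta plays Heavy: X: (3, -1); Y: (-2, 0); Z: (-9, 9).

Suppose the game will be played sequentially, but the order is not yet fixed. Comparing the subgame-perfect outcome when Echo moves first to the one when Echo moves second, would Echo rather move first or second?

first

If Delta leads: Echo's best replies are Light→X, Medium→X, Heavy→Z; Delta's induced payoffs -9, 7, -9; outcome (Medium, X), payoffs (7, -1).
If Echo leads: Delta's best replies are X→Medium, Y→Heavy, Z→Light; Echo's induced payoffs -1, 0, -1; outcome (Heavy, Y), payoffs (-2, 0).
Echo gets 0 moving first and -1 moving second, so Echo prefers to move first.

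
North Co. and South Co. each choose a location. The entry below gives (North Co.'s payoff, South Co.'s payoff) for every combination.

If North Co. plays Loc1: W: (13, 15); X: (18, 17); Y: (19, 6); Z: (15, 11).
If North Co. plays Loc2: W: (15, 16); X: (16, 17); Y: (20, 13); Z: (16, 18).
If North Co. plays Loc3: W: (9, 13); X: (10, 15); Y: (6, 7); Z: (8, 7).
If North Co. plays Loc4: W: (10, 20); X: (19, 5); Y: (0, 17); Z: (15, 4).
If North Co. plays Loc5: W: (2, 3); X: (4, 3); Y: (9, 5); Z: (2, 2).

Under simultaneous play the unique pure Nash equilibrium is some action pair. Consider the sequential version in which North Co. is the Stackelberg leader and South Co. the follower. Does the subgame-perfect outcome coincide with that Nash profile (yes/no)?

South Co. best-responds to each possible North Co. move:
- Loc1: South Co. compares 15, 17, 6, 11 and picks X; North Co. would get 18.
- Loc2: South Co. compares 16, 17, 13, 18 and picks Z; North Co. would get 16.
- Loc3: South Co. compares 13, 15, 7, 7 and picks X; North Co. would get 10.
- Loc4: South Co. compares 20, 5, 17, 4 and picks W; North Co. would get 10.
- Loc5: South Co. compares 3, 3, 5, 2 and picks Y; North Co. would get 9.
North Co.'s induced payoffs are 18, 16, 10, 10, 9, so North Co. commits to Loc1. Subgame-perfect outcome: (Loc1, X) with payoffs (18, 17).
Under simultaneous play:
North Co.'s best replies: W→Loc2; X→Loc4; Y→Loc2; Z→Loc2.
South Co.'s best replies: Loc1→X; Loc2→Z; Loc3→X; Loc4→W; Loc5→Y.
The unique mutual best reply is (Loc2, Z), giving (16, 18).
Sequential outcome (Loc1, X) differs from the Nash profile (Loc2, Z).

no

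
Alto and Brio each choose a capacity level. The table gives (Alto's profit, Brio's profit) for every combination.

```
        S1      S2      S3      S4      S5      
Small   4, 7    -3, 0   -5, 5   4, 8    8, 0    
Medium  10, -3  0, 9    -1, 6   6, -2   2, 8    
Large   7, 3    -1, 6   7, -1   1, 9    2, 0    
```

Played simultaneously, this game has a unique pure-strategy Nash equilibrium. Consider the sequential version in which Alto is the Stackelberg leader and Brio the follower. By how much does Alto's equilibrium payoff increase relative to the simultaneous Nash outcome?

4

Backward induction with Alto moving first.
- Small: Brio compares 7, 0, 5, 8, 0 and picks S4; Alto would get 4.
- Medium: Brio compares -3, 9, 6, -2, 8 and picks S2; Alto would get 0.
- Large: Brio compares 3, 6, -1, 9, 0 and picks S4; Alto would get 1.
Among 4, 0, 1, the best is 4 at Small. Subgame-perfect outcome: (Small, S4) with payoffs (4, 8).
Under simultaneous play:
Alto's best replies: S1→Medium; S2→Medium; S3→Large; S4→Medium; S5→Small.
Brio's best replies: Small→S4; Medium→S2; Large→S4.
Only (Medium, S2) has each player best-responding; Nash payoffs (0, 9).
Alto's commitment gain: 4 − 0 = 4.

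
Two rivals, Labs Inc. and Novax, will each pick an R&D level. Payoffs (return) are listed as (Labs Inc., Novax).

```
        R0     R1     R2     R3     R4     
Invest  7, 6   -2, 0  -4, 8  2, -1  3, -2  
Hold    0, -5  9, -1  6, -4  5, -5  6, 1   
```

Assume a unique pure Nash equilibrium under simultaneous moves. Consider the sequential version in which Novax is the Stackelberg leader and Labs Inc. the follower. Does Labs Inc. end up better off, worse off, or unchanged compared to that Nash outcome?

Backward induction with Novax moving first.
- R0: BR = Invest, leader payoff 6.
- R1: BR = Hold, leader payoff -1.
- R2: BR = Hold, leader payoff -4.
- R3: BR = Hold, leader payoff -5.
- R4: BR = Hold, leader payoff 1.
Maximizing over 6, -1, -4, -5, 1, Novax chooses R0. Subgame-perfect outcome: (Invest, R0) with payoffs (7, 6).
Under simultaneous play:
Labs Inc.'s best replies: R0→Invest; R1→Hold; R2→Hold; R3→Hold; R4→Hold.
Novax's best replies: Invest→R2; Hold→R4.
The unique mutual best reply is (Hold, R4), giving (6, 1).
Labs Inc. earns 7 sequentially versus 6 at the Nash outcome: better off.

better off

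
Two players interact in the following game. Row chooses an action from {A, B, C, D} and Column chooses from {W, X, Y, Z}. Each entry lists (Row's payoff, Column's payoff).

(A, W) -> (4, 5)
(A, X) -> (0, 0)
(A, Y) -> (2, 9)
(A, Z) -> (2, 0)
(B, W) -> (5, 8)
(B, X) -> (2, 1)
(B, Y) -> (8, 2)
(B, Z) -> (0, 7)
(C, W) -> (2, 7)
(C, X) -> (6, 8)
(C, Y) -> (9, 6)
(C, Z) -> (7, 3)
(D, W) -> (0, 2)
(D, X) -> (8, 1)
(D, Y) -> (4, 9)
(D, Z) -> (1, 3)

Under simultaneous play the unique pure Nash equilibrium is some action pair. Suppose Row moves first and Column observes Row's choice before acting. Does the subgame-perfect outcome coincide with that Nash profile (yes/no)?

Backward induction with Row moving first.
- A → Column plays Y (best of 5, 0, 9, 0); Row gets 2.
- B → Column plays W (best of 8, 1, 2, 7); Row gets 5.
- C → Column plays X (best of 7, 8, 6, 3); Row gets 6.
- D → Column plays Y (best of 2, 1, 9, 3); Row gets 4.
Maximizing over 2, 5, 6, 4, Row chooses C. Subgame-perfect outcome: (C, X) with payoffs (6, 8).
Under simultaneous play:
Row's best replies: W→B; X→D; Y→C; Z→C.
Column's best replies: A→Y; B→W; C→X; D→Y.
The unique mutual best reply is (B, W), giving (5, 8).
Sequential outcome (C, X) differs from the Nash profile (B, W).

no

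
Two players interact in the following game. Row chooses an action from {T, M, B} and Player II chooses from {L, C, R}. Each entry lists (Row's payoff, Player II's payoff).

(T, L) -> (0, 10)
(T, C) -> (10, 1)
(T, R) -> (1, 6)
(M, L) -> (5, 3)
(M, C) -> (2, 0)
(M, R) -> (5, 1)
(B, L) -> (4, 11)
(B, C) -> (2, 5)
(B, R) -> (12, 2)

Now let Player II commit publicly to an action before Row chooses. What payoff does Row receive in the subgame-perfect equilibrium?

5

Work backward from Row's decision.
- L: Row compares 0, 5, 4 and picks M; Player II would get 3.
- C: Row compares 10, 2, 2 and picks T; Player II would get 1.
- R: Row compares 1, 5, 12 and picks B; Player II would get 2.
Among 3, 1, 2, the best is 3 at L. Subgame-perfect outcome: (M, L) with payoffs (5, 3).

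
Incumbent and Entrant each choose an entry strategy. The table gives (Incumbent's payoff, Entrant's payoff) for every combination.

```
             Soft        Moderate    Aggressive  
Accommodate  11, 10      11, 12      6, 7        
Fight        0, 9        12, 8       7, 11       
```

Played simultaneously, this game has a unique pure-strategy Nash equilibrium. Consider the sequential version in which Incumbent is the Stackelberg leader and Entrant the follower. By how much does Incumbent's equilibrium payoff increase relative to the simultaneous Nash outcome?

Entrant best-responds to each possible Incumbent move:
- Accommodate: BR = Moderate, leader payoff 11.
- Fight: BR = Aggressive, leader payoff 7.
Among 11, 7, the best is 11 at Accommodate. Subgame-perfect outcome: (Accommodate, Moderate) with payoffs (11, 12).
Now find the simultaneous Nash equilibrium.
Incumbent's best replies: Soft→Accommodate; Moderate→Fight; Aggressive→Fight.
Entrant's best replies: Accommodate→Moderate; Fight→Aggressive.
The unique mutual best reply is (Fight, Aggressive), giving (7, 11).
Incumbent's commitment gain: 11 − 7 = 4.

4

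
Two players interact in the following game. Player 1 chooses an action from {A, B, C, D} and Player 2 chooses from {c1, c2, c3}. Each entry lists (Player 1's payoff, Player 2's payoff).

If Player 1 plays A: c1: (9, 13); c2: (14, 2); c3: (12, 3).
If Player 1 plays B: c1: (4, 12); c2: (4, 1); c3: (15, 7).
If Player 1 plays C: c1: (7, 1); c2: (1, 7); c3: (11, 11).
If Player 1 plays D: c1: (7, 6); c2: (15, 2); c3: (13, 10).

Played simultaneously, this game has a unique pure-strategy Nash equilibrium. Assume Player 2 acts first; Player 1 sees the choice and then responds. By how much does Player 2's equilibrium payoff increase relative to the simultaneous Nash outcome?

0

Solve by backward induction (Player 2 leads).
- c1: BR = A, leader payoff 13.
- c2: BR = D, leader payoff 2.
- c3: BR = B, leader payoff 7.
Player 2's induced payoffs are 13, 2, 7, so Player 2 commits to c1. Subgame-perfect outcome: (A, c1) with payoffs (9, 13).
Now find the simultaneous Nash equilibrium.
Player 1's best replies: c1→A; c2→D; c3→B.
Player 2's best replies: A→c1; B→c1; C→c3; D→c3.
The unique mutual best reply is (A, c1), giving (9, 13).
Player 2's commitment gain: 13 − 13 = 0.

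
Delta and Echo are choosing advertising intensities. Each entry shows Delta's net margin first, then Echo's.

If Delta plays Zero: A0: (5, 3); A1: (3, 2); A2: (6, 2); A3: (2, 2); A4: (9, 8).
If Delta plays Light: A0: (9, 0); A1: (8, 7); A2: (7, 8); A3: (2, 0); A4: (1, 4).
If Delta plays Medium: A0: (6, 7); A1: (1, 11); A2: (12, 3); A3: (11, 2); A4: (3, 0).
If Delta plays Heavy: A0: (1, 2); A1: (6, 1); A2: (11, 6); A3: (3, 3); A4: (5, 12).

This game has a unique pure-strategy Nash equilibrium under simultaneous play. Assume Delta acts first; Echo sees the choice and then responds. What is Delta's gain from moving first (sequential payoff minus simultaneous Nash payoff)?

0

Solve by backward induction (Delta leads).
- Zero → Echo plays A4 (best of 3, 2, 2, 2, 8); Delta gets 9.
- Light → Echo plays A2 (best of 0, 7, 8, 0, 4); Delta gets 7.
- Medium → Echo plays A1 (best of 7, 11, 3, 2, 0); Delta gets 1.
- Heavy → Echo plays A4 (best of 2, 1, 6, 3, 12); Delta gets 5.
Among 9, 7, 1, 5, the best is 9 at Zero. Subgame-perfect outcome: (Zero, A4) with payoffs (9, 8).
For the simultaneous game, intersect best replies.
Delta's best replies: A0→Light; A1→Light; A2→Medium; A3→Medium; A4→Zero.
Echo's best replies: Zero→A4; Light→A2; Medium→A1; Heavy→A4.
The unique mutual best reply is (Zero, A4), giving (9, 8).
Delta's commitment gain: 9 − 9 = 0.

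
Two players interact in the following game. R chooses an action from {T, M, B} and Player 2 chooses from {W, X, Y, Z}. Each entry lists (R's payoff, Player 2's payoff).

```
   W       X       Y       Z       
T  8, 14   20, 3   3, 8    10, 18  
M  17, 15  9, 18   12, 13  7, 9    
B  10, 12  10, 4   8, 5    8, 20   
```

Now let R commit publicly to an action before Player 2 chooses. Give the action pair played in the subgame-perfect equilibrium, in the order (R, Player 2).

(T, Z)

Player 2 best-responds to each possible R move:
- T → Player 2 plays Z (best of 14, 3, 8, 18); R gets 10.
- M → Player 2 plays X (best of 15, 18, 13, 9); R gets 9.
- B → Player 2 plays Z (best of 12, 4, 5, 20); R gets 8.
Among 10, 9, 8, the best is 10 at T. Subgame-perfect outcome: (T, Z) with payoffs (10, 18).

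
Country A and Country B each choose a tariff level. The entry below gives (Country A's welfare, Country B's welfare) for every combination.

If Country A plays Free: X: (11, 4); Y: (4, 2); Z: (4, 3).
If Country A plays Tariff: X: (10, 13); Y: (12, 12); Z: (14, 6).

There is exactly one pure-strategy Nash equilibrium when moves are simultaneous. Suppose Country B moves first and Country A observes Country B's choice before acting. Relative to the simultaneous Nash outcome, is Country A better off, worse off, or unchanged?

Work backward from Country A's decision.
- X: BR = Free, leader payoff 4.
- Y: BR = Tariff, leader payoff 12.
- Z: BR = Tariff, leader payoff 6.
Maximizing over 4, 12, 6, Country B chooses Y. Subgame-perfect outcome: (Tariff, Y) with payoffs (12, 12).
Under simultaneous play:
Country A's best replies: X→Free; Y→Tariff; Z→Tariff.
Country B's best replies: Free→X; Tariff→X.
The unique mutual best reply is (Free, X), giving (11, 4).
Country A earns 12 sequentially versus 11 at the Nash outcome: better off.

better off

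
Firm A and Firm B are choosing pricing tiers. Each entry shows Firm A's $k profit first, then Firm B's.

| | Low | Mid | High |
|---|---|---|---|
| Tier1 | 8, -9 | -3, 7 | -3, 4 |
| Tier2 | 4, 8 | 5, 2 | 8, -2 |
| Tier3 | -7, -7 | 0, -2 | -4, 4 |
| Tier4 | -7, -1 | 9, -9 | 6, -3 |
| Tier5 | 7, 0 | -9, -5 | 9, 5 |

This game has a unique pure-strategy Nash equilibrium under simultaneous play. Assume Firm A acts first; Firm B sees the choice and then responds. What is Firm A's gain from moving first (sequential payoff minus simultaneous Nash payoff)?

Work backward from Firm B's decision.
- Tier1: BR = Mid, leader payoff -3.
- Tier2: BR = Low, leader payoff 4.
- Tier3: BR = High, leader payoff -4.
- Tier4: BR = Low, leader payoff -7.
- Tier5: BR = High, leader payoff 9.
Among -3, 4, -4, -7, 9, the best is 9 at Tier5. Subgame-perfect outcome: (Tier5, High) with payoffs (9, 5).
For the simultaneous game, intersect best replies.
Firm A's best replies: Low→Tier1; Mid→Tier4; High→Tier5.
Firm B's best replies: Tier1→Mid; Tier2→Low; Tier3→High; Tier4→Low; Tier5→High.
Only (Tier5, High) has each player best-responding; Nash payoffs (9, 5).
Firm A's commitment gain: 9 − 9 = 0.

0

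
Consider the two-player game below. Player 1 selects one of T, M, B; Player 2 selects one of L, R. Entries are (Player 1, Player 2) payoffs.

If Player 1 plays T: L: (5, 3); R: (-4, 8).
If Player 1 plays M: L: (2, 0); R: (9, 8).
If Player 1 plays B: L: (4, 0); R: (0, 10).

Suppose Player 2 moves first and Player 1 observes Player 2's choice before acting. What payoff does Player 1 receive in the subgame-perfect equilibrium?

9

Player 1 best-responds to each possible Player 2 move:
- L: BR = T, leader payoff 3.
- R: BR = M, leader payoff 8.
Maximizing over 3, 8, Player 2 chooses R. Subgame-perfect outcome: (M, R) with payoffs (9, 8).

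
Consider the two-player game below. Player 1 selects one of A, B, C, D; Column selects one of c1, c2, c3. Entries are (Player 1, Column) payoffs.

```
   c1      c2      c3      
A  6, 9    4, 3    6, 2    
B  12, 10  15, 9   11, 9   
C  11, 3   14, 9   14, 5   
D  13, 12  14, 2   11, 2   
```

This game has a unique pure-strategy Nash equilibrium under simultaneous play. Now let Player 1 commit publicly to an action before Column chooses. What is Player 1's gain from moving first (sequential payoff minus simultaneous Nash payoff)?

1

Work backward from Column's decision.
- A: BR = c1, leader payoff 6.
- B: BR = c1, leader payoff 12.
- C: BR = c2, leader payoff 14.
- D: BR = c1, leader payoff 13.
Maximizing over 6, 12, 14, 13, Player 1 chooses C. Subgame-perfect outcome: (C, c2) with payoffs (14, 9).
Under simultaneous play:
Player 1's best replies: c1→D; c2→B; c3→C.
Column's best replies: A→c1; B→c1; C→c2; D→c1.
The unique mutual best reply is (D, c1), giving (13, 12).
Player 1's commitment gain: 14 − 13 = 1.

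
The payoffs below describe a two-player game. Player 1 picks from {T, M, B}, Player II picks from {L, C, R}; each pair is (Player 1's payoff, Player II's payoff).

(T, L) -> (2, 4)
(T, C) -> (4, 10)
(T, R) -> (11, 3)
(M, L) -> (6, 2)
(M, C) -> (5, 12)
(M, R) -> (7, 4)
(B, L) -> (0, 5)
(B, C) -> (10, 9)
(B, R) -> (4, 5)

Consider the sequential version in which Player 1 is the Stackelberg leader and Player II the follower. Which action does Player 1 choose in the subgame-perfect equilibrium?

Work backward from Player II's decision.
- T: Player II compares 4, 10, 3 and picks C; Player 1 would get 4.
- M: Player II compares 2, 12, 4 and picks C; Player 1 would get 5.
- B: Player II compares 5, 9, 5 and picks C; Player 1 would get 10.
Maximizing over 4, 5, 10, Player 1 chooses B. Subgame-perfect outcome: (B, C) with payoffs (10, 9).

B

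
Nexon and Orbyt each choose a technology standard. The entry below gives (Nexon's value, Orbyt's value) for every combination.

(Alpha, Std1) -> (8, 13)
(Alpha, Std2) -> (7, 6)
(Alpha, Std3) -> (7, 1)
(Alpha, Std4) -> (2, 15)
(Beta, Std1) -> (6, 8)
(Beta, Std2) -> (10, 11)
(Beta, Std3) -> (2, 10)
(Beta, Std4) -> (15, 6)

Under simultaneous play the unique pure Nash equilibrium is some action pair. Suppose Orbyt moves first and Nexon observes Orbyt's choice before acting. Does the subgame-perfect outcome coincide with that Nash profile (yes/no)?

Work backward from Nexon's decision.
- Std1: BR = Alpha, leader payoff 13.
- Std2: BR = Beta, leader payoff 11.
- Std3: BR = Alpha, leader payoff 1.
- Std4: BR = Beta, leader payoff 6.
Maximizing over 13, 11, 1, 6, Orbyt chooses Std1. Subgame-perfect outcome: (Alpha, Std1) with payoffs (8, 13).
For the simultaneous game, intersect best replies.
Nexon's best replies: Std1→Alpha; Std2→Beta; Std3→Alpha; Std4→Beta.
Orbyt's best replies: Alpha→Std4; Beta→Std2.
Only (Beta, Std2) has each player best-responding; Nash payoffs (10, 11).
Sequential outcome (Alpha, Std1) differs from the Nash profile (Beta, Std2).

no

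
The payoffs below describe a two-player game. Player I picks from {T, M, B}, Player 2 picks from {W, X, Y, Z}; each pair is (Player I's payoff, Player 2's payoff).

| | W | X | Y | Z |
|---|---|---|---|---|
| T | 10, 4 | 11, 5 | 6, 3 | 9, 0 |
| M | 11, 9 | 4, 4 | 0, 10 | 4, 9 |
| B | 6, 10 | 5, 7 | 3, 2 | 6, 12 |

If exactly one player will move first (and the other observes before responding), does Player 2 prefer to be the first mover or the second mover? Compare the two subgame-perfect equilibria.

first

If Player I leads: Player 2's best replies are T→X, M→Y, B→Z; Player I's induced payoffs 11, 0, 6; outcome (T, X), payoffs (11, 5).
If Player 2 leads: Player I's best replies are W→M, X→T, Y→T, Z→T; Player 2's induced payoffs 9, 5, 3, 0; outcome (M, W), payoffs (11, 9).
Player 2 gets 9 moving first and 5 moving second, so Player 2 prefers to move first.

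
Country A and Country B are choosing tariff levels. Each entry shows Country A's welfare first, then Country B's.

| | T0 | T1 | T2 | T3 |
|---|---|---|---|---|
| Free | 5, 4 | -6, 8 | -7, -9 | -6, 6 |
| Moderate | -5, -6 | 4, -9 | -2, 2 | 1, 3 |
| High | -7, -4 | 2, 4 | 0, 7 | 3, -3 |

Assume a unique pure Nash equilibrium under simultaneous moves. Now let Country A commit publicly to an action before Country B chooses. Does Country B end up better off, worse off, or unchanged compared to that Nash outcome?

Solve by backward induction (Country A leads).
- Free: Country B compares 4, 8, -9, 6 and picks T1; Country A would get -6.
- Moderate: Country B compares -6, -9, 2, 3 and picks T3; Country A would get 1.
- High: Country B compares -4, 4, 7, -3 and picks T2; Country A would get 0.
Maximizing over -6, 1, 0, Country A chooses Moderate. Subgame-perfect outcome: (Moderate, T3) with payoffs (1, 3).
Under simultaneous play:
Country A's best replies: T0→Free; T1→Moderate; T2→High; T3→High.
Country B's best replies: Free→T1; Moderate→T3; High→T2.
The unique mutual best reply is (High, T2), giving (0, 7).
Country B earns 3 sequentially versus 7 at the Nash outcome: worse off.

worse off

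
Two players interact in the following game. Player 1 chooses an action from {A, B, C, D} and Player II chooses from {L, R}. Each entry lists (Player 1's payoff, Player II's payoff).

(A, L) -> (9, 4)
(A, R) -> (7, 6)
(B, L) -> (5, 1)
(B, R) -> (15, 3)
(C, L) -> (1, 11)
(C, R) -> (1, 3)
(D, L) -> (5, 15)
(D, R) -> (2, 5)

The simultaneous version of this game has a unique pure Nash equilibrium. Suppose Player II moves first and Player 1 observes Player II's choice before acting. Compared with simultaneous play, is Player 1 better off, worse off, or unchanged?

worse off

Solve by backward induction (Player II leads).
- L: BR = A, leader payoff 4.
- R: BR = B, leader payoff 3.
Maximizing over 4, 3, Player II chooses L. Subgame-perfect outcome: (A, L) with payoffs (9, 4).
Under simultaneous play:
Player 1's best replies: L→A; R→B.
Player II's best replies: A→R; B→R; C→L; D→L.
The unique mutual best reply is (B, R), giving (15, 3).
Player 1 earns 9 sequentially versus 15 at the Nash outcome: worse off.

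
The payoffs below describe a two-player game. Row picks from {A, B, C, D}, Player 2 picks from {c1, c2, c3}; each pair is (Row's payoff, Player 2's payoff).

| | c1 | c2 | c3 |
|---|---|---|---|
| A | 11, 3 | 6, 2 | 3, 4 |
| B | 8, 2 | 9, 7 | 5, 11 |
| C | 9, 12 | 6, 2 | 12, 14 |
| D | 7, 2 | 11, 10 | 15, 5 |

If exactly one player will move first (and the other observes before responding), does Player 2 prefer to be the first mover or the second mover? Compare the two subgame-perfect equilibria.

If Row leads: Player 2's best replies are A→c3, B→c3, C→c3, D→c2; Row's induced payoffs 3, 5, 12, 11; outcome (C, c3), payoffs (12, 14).
If Player 2 leads: Row's best replies are c1→A, c2→D, c3→D; Player 2's induced payoffs 3, 10, 5; outcome (D, c2), payoffs (11, 10).
Player 2 gets 10 moving first and 14 moving second, so Player 2 prefers to move second.

second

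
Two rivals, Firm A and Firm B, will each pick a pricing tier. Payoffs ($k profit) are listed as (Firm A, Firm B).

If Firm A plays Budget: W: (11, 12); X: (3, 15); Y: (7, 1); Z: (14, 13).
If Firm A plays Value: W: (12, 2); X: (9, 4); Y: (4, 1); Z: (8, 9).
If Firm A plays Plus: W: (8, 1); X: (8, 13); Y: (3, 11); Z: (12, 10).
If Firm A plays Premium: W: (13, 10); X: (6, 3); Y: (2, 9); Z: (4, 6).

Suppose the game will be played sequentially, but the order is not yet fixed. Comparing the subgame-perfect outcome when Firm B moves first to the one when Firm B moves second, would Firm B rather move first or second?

first

If Firm A leads: Firm B's best replies are Budget→X, Value→Z, Plus→X, Premium→W; Firm A's induced payoffs 3, 8, 8, 13; outcome (Premium, W), payoffs (13, 10).
If Firm B leads: Firm A's best replies are W→Premium, X→Value, Y→Budget, Z→Budget; Firm B's induced payoffs 10, 4, 1, 13; outcome (Budget, Z), payoffs (14, 13).
Firm B gets 13 moving first and 10 moving second, so Firm B prefers to move first.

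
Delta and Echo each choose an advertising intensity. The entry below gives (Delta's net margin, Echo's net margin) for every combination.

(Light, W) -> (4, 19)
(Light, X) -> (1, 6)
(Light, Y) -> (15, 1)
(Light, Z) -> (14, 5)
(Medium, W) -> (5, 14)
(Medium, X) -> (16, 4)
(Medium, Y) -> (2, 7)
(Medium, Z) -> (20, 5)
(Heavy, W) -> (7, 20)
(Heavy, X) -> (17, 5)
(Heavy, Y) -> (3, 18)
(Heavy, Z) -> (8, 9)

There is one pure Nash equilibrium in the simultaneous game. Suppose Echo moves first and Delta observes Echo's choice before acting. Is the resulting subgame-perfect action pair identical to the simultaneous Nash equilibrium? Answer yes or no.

Solve by backward induction (Echo leads).
- W → Delta plays Heavy (best of 4, 5, 7); Echo gets 20.
- X → Delta plays Heavy (best of 1, 16, 17); Echo gets 5.
- Y → Delta plays Light (best of 15, 2, 3); Echo gets 1.
- Z → Delta plays Medium (best of 14, 20, 8); Echo gets 5.
Maximizing over 20, 5, 1, 5, Echo chooses W. Subgame-perfect outcome: (Heavy, W) with payoffs (7, 20).
For the simultaneous game, intersect best replies.
Delta's best replies: W→Heavy; X→Heavy; Y→Light; Z→Medium.
Echo's best replies: Light→W; Medium→W; Heavy→W.
The unique mutual best reply is (Heavy, W), giving (7, 20).
Sequential outcome (Heavy, W) coincides with the Nash profile (Heavy, W).

yes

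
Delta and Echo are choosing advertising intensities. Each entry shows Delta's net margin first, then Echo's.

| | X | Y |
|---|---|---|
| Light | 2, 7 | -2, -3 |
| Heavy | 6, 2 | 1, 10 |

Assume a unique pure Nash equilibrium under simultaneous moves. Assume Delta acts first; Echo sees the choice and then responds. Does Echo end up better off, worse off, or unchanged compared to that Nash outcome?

Solve by backward induction (Delta leads).
- Light → Echo plays X (best of 7, -3); Delta gets 2.
- Heavy → Echo plays Y (best of 2, 10); Delta gets 1.
Among 2, 1, the best is 2 at Light. Subgame-perfect outcome: (Light, X) with payoffs (2, 7).
For the simultaneous game, intersect best replies.
Delta's best replies: X→Heavy; Y→Heavy.
Echo's best replies: Light→X; Heavy→Y.
Only (Heavy, Y) has each player best-responding; Nash payoffs (1, 10).
Echo earns 7 sequentially versus 10 at the Nash outcome: worse off.

worse off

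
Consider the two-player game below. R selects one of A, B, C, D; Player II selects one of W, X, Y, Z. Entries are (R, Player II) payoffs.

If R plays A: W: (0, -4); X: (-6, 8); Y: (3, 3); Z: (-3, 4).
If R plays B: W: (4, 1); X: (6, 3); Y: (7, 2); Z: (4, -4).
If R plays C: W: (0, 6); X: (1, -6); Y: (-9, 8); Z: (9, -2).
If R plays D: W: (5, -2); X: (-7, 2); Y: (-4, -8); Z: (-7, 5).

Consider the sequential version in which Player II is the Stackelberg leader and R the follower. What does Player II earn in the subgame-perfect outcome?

3

Work backward from R's decision.
- W: R compares 0, 4, 0, 5 and picks D; Player II would get -2.
- X: R compares -6, 6, 1, -7 and picks B; Player II would get 3.
- Y: R compares 3, 7, -9, -4 and picks B; Player II would get 2.
- Z: R compares -3, 4, 9, -7 and picks C; Player II would get -2.
Among -2, 3, 2, -2, the best is 3 at X. Subgame-perfect outcome: (B, X) with payoffs (6, 3).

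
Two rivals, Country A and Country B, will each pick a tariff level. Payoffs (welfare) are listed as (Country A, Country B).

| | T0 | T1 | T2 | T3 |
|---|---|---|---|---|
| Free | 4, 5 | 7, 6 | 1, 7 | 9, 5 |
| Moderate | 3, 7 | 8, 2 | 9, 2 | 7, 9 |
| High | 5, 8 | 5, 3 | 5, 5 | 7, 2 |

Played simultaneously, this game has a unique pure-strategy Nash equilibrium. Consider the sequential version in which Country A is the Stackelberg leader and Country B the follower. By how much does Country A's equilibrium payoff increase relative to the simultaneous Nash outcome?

Country B best-responds to each possible Country A move:
- Free → Country B plays T2 (best of 5, 6, 7, 5); Country A gets 1.
- Moderate → Country B plays T3 (best of 7, 2, 2, 9); Country A gets 7.
- High → Country B plays T0 (best of 8, 3, 5, 2); Country A gets 5.
Country A's induced payoffs are 1, 7, 5, so Country A commits to Moderate. Subgame-perfect outcome: (Moderate, T3) with payoffs (7, 9).
For the simultaneous game, intersect best replies.
Country A's best replies: T0→High; T1→Moderate; T2→Moderate; T3→Free.
Country B's best replies: Free→T2; Moderate→T3; High→T0.
Only (High, T0) has each player best-responding; Nash payoffs (5, 8).
Country A's commitment gain: 7 − 5 = 2.

2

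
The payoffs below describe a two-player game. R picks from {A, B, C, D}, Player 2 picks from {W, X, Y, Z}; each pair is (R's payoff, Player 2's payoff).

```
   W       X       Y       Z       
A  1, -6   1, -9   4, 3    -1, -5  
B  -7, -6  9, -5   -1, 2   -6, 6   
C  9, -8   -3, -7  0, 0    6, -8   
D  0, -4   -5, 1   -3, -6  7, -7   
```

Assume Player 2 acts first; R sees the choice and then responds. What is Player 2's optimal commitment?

Work backward from R's decision.
- W: BR = C, leader payoff -8.
- X: BR = B, leader payoff -5.
- Y: BR = A, leader payoff 3.
- Z: BR = D, leader payoff -7.
Maximizing over -8, -5, 3, -7, Player 2 chooses Y. Subgame-perfect outcome: (A, Y) with payoffs (4, 3).

Y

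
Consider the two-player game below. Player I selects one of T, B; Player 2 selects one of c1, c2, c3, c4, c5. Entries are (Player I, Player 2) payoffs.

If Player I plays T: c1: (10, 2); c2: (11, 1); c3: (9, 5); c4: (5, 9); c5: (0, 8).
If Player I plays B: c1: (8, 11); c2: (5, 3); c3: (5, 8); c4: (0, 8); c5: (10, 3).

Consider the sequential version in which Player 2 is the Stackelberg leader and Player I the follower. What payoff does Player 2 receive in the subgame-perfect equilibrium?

9

Solve by backward induction (Player 2 leads).
- c1 → Player I plays T (best of 10, 8); Player 2 gets 2.
- c2 → Player I plays T (best of 11, 5); Player 2 gets 1.
- c3 → Player I plays T (best of 9, 5); Player 2 gets 5.
- c4 → Player I plays T (best of 5, 0); Player 2 gets 9.
- c5 → Player I plays B (best of 0, 10); Player 2 gets 3.
Among 2, 1, 5, 9, 3, the best is 9 at c4. Subgame-perfect outcome: (T, c4) with payoffs (5, 9).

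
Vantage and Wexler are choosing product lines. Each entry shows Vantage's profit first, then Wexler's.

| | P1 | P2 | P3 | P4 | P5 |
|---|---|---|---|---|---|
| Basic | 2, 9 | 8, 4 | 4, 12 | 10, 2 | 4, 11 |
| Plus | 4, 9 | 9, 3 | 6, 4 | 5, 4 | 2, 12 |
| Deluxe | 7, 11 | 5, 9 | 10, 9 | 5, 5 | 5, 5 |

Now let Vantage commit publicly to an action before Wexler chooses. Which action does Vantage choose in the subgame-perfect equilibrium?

Wexler best-responds to each possible Vantage move:
- Basic: Wexler compares 9, 4, 12, 2, 11 and picks P3; Vantage would get 4.
- Plus: Wexler compares 9, 3, 4, 4, 12 and picks P5; Vantage would get 2.
- Deluxe: Wexler compares 11, 9, 9, 5, 5 and picks P1; Vantage would get 7.
Vantage's induced payoffs are 4, 2, 7, so Vantage commits to Deluxe. Subgame-perfect outcome: (Deluxe, P1) with payoffs (7, 11).

Deluxe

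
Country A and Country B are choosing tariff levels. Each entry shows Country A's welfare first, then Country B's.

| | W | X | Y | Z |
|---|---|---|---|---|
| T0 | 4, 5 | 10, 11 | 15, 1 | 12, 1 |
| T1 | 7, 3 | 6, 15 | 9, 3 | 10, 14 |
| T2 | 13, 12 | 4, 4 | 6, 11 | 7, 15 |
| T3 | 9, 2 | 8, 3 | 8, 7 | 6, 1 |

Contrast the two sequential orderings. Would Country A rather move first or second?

second

If Country A leads: Country B's best replies are T0→X, T1→X, T2→Z, T3→Y; Country A's induced payoffs 10, 6, 7, 8; outcome (T0, X), payoffs (10, 11).
If Country B leads: Country A's best replies are W→T2, X→T0, Y→T0, Z→T0; Country B's induced payoffs 12, 11, 1, 1; outcome (T2, W), payoffs (13, 12).
Country A gets 10 moving first and 13 moving second, so Country A prefers to move second.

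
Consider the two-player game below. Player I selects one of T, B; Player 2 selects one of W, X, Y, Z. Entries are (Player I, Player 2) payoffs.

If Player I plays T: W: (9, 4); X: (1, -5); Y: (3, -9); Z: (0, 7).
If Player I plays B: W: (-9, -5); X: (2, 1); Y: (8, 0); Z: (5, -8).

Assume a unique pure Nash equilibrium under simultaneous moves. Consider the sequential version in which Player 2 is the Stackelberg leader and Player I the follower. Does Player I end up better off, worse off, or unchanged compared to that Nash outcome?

Backward induction with Player 2 moving first.
- W: Player I compares 9, -9 and picks T; Player 2 would get 4.
- X: Player I compares 1, 2 and picks B; Player 2 would get 1.
- Y: Player I compares 3, 8 and picks B; Player 2 would get 0.
- Z: Player I compares 0, 5 and picks B; Player 2 would get -8.
Among 4, 1, 0, -8, the best is 4 at W. Subgame-perfect outcome: (T, W) with payoffs (9, 4).
Now find the simultaneous Nash equilibrium.
Player I's best replies: W→T; X→B; Y→B; Z→B.
Player 2's best replies: T→Z; B→X.
The unique mutual best reply is (B, X), giving (2, 1).
Player I earns 9 sequentially versus 2 at the Nash outcome: better off.

better off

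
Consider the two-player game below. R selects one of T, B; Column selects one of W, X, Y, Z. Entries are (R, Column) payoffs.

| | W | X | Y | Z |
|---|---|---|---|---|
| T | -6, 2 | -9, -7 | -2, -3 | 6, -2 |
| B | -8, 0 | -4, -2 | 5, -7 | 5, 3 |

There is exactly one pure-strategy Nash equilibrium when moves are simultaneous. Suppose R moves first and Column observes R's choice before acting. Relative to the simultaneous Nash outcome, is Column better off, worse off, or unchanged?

Work backward from Column's decision.
- T → Column plays W (best of 2, -7, -3, -2); R gets -6.
- B → Column plays Z (best of 0, -2, -7, 3); R gets 5.
Among -6, 5, the best is 5 at B. Subgame-perfect outcome: (B, Z) with payoffs (5, 3).
Now find the simultaneous Nash equilibrium.
R's best replies: W→T; X→B; Y→B; Z→T.
Column's best replies: T→W; B→Z.
The unique mutual best reply is (T, W), giving (-6, 2).
Column earns 3 sequentially versus 2 at the Nash outcome: better off.

better off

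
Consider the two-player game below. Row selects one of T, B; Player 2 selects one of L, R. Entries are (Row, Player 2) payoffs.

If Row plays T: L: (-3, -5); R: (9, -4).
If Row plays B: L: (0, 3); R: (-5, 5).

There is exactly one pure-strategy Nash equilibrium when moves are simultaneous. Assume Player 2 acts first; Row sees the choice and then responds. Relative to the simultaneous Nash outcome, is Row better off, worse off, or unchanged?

worse off

Solve by backward induction (Player 2 leads).
- L: BR = B, leader payoff 3.
- R: BR = T, leader payoff -4.
Among 3, -4, the best is 3 at L. Subgame-perfect outcome: (B, L) with payoffs (0, 3).
For the simultaneous game, intersect best replies.
Row's best replies: L→B; R→T.
Player 2's best replies: T→R; B→R.
Only (T, R) has each player best-responding; Nash payoffs (9, -4).
Row earns 0 sequentially versus 9 at the Nash outcome: worse off.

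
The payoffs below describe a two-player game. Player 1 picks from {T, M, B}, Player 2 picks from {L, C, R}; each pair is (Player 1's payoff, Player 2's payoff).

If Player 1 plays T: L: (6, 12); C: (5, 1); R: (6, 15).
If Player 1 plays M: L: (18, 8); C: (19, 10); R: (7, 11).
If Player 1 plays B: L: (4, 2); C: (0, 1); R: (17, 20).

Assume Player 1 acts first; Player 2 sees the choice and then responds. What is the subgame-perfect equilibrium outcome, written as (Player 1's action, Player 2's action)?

(B, R)

Backward induction with Player 1 moving first.
- T: Player 2 compares 12, 1, 15 and picks R; Player 1 would get 6.
- M: Player 2 compares 8, 10, 11 and picks R; Player 1 would get 7.
- B: Player 2 compares 2, 1, 20 and picks R; Player 1 would get 17.
Player 1's induced payoffs are 6, 7, 17, so Player 1 commits to B. Subgame-perfect outcome: (B, R) with payoffs (17, 20).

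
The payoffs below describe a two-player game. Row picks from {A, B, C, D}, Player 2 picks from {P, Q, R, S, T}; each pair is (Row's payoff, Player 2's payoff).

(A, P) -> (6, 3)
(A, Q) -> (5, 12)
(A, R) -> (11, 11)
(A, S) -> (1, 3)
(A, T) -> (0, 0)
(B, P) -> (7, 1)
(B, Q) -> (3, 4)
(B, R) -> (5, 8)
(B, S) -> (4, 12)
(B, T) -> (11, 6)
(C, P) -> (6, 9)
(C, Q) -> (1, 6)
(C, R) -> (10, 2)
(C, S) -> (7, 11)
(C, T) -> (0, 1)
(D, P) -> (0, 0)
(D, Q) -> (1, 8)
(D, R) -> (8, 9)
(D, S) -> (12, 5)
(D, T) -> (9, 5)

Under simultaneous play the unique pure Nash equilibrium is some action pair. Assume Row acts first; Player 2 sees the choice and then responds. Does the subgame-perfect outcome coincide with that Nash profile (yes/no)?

no

Solve by backward induction (Row leads).
- A: BR = Q, leader payoff 5.
- B: BR = S, leader payoff 4.
- C: BR = S, leader payoff 7.
- D: BR = R, leader payoff 8.
Row's induced payoffs are 5, 4, 7, 8, so Row commits to D. Subgame-perfect outcome: (D, R) with payoffs (8, 9).
For the simultaneous game, intersect best replies.
Row's best replies: P→B; Q→A; R→A; S→D; T→B.
Player 2's best replies: A→Q; B→S; C→S; D→R.
Only (A, Q) has each player best-responding; Nash payoffs (5, 12).
Sequential outcome (D, R) differs from the Nash profile (A, Q).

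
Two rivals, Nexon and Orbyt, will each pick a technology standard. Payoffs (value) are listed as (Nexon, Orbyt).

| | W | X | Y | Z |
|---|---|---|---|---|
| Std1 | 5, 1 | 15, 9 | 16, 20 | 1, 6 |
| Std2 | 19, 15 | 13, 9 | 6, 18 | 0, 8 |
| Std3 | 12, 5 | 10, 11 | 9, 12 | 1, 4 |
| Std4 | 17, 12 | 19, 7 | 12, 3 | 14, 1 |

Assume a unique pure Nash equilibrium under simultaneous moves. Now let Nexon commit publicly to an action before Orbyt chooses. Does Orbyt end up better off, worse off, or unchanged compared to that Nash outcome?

worse off

Orbyt best-responds to each possible Nexon move:
- Std1: Orbyt compares 1, 9, 20, 6 and picks Y; Nexon would get 16.
- Std2: Orbyt compares 15, 9, 18, 8 and picks Y; Nexon would get 6.
- Std3: Orbyt compares 5, 11, 12, 4 and picks Y; Nexon would get 9.
- Std4: Orbyt compares 12, 7, 3, 1 and picks W; Nexon would get 17.
Among 16, 6, 9, 17, the best is 17 at Std4. Subgame-perfect outcome: (Std4, W) with payoffs (17, 12).
Under simultaneous play:
Nexon's best replies: W→Std2; X→Std4; Y→Std1; Z→Std4.
Orbyt's best replies: Std1→Y; Std2→Y; Std3→Y; Std4→W.
Only (Std1, Y) has each player best-responding; Nash payoffs (16, 20).
Orbyt earns 12 sequentially versus 20 at the Nash outcome: worse off.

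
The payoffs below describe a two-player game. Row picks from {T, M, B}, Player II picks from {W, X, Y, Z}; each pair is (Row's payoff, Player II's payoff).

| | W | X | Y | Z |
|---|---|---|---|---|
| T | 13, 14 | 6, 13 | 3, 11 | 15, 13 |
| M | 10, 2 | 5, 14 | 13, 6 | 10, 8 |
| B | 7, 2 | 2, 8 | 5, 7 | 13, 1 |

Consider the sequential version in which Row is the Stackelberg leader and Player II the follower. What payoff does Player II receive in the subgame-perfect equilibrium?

Solve by backward induction (Row leads).
- T: Player II compares 14, 13, 11, 13 and picks W; Row would get 13.
- M: Player II compares 2, 14, 6, 8 and picks X; Row would get 5.
- B: Player II compares 2, 8, 7, 1 and picks X; Row would get 2.
Row's induced payoffs are 13, 5, 2, so Row commits to T. Subgame-perfect outcome: (T, W) with payoffs (13, 14).

14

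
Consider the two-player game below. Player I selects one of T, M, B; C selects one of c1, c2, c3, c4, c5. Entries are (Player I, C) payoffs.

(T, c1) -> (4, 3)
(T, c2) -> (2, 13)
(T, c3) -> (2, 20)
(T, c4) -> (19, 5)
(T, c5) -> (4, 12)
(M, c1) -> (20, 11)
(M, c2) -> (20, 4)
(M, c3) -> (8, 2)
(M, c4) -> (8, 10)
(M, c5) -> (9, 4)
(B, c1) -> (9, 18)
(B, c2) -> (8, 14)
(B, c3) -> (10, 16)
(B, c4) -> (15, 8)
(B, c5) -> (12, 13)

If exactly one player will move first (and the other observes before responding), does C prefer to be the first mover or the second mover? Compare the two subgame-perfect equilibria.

first

If Player I leads: C's best replies are T→c3, M→c1, B→c1; Player I's induced payoffs 2, 20, 9; outcome (M, c1), payoffs (20, 11).
If C leads: Player I's best replies are c1→M, c2→M, c3→B, c4→T, c5→B; C's induced payoffs 11, 4, 16, 5, 13; outcome (B, c3), payoffs (10, 16).
C gets 16 moving first and 11 moving second, so C prefers to move first.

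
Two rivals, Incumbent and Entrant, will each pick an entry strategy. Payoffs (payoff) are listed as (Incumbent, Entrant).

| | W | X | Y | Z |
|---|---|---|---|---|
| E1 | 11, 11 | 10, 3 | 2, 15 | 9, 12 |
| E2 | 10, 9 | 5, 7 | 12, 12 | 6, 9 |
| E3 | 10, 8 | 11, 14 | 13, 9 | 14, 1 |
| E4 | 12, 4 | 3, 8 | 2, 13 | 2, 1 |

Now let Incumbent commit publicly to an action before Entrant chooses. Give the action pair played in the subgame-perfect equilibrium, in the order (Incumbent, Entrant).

(E2, Y)

Work backward from Entrant's decision.
- E1: Entrant compares 11, 3, 15, 12 and picks Y; Incumbent would get 2.
- E2: Entrant compares 9, 7, 12, 9 and picks Y; Incumbent would get 12.
- E3: Entrant compares 8, 14, 9, 1 and picks X; Incumbent would get 11.
- E4: Entrant compares 4, 8, 13, 1 and picks Y; Incumbent would get 2.
Among 2, 12, 11, 2, the best is 12 at E2. Subgame-perfect outcome: (E2, Y) with payoffs (12, 12).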